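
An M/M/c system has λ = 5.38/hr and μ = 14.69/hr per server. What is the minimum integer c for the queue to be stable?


Stability requires cμ > λ ⇔ c > λ/μ.
λ/μ = 5.38/14.69 = 0.3662
Minimum integer c = ⌊0.3662⌋ + 1 = 1
Check: 1·14.69 = 14.69 > 5.38, while 0·14.69 = 0.00 ≤ 5.38

Final: 1 servers


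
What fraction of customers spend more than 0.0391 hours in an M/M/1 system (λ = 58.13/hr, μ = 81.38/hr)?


W ~ Exponential(μ−λ) for M/M/1.
μ − λ = 81.38 − 58.13 = 23.2500
P(W > t) = e^{−(μ−λ)t} = e^{−0.9091} = 0.402897

Final: 0.402897


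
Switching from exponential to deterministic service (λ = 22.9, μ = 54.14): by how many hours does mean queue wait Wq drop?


ρ = 22.9/54.14 = 0.4230
Wq(M/M/1) = ρ/(μ−λ) = 0.4230/31.24 = 0.01354 hr
Wq(M/D/1) = ρ/(2(μ−λ)) = 0.006770 hr
Savings = 0.01354 − 0.006770 = 0.006770 hr

Final: 0.006770 hr


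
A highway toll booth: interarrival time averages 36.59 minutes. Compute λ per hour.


λ = 1/(interarrival time) in consistent units.
1 hour = 60 min, so λ = 60/36.59 = 1.6398 per hour

Final: 1.6398 /hr


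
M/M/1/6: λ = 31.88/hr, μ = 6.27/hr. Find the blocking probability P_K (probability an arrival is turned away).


ρ = λ/μ = 31.88/6.27 = 5.0845
P_K = (1−ρ)ρ^K/(1−ρ^(K+1)) = (-4.0845·17278.444063)/(1 − 87852.758650)
= -70574.314587/-87851.758650 = 0.803334

Final: 0.803334


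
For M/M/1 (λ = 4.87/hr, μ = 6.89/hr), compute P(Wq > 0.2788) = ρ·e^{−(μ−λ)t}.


ρ = 4.87/6.89 = 0.7068
P(Wq > t) = ρ·e^{−(μ−λ)t} = 0.7068·e^{−0.5632}
= 0.7068·0.569398 = 0.402463

Final: 0.402463


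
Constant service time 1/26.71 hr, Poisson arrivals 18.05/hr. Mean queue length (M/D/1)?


ρ = 18.05/26.71 = 0.6758
M/D/1: Lq = ρ²/(2(1−ρ)) = 0.4567/(2·0.3242) = 0.70426

Final: 0.70426


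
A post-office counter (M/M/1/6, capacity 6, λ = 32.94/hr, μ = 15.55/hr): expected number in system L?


ρ = 32.94/15.55 = 2.1183
L = ρ[1 − (K+1)ρ^K + Kρ^(K+1)] / [(1−ρ)(1−ρ^(K+1))]
Numerator: 2.1183·(1 − 7·90.356460 + 6·191.404617) = 1095.032539
Denominator: (-1.1183)·(-190.404617) = 212.934810
L = 1095.032539/212.934810 = 5.1426

Final: 5.1426


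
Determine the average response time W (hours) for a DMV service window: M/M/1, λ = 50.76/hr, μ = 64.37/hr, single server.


W = 1/(μ−λ) = 1/(64.37 − 50.76) = 1/13.61 = 0.07348 hr

Final: 0.07348 hr


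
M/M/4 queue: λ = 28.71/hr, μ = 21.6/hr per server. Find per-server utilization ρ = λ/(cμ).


ρ = λ/(cμ) = 28.71/(4·21.6) = 28.71/86.40 = 0.3323

Final: 0.3323


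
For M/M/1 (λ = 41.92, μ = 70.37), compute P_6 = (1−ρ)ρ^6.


ρ = 41.92/70.37 = 0.5957
P_n = (1−ρ)·ρ^n = (1 − 0.5957)·0.5957^6 = 0.4043·0.044689 = 0.018067

Final: 0.018067


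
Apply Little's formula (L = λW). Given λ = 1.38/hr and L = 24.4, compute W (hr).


W = L/λ = 24.4/1.38 = 17.6812 hr

Final: 17.6812 hr


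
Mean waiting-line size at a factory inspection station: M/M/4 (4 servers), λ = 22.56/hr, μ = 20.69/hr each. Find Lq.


a = λ/μ = 1.0904; ρ = a/4 = 0.2726
P₀ = 0.335358
Lq = P₀·a^c·ρ / (c!·(1−ρ)²) = 0.335358·1.41356·0.2726/(24·0.52912)
= 0.01018

Final: 0.01018


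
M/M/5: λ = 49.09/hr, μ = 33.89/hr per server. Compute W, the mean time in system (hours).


a = 1.4485; ρ = 0.2897; P₀ = 0.234610
Lq = P₀·a^c·ρ/(c!(1−ρ)²) = 0.007159
Wq = Lq/λ = 0.007159/49.09 = 0.0001458 hr
W = Wq + 1/μ = 0.0001458 + 0.02951 = 0.02965 hr

Final: 0.02965 hr


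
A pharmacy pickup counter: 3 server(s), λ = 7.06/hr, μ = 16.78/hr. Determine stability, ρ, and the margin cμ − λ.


Total capacity cμ = 3·16.78 = 50.34/hr
ρ = λ/(cμ) = 7.06/50.34 = 0.1402
Stable ⇔ ρ < 1: YES
Spare capacity = cμ − λ = 50.34 − 7.06 = 43.28/hr

Final: ρ = 0.1402; stable; margin = 43.28/hr


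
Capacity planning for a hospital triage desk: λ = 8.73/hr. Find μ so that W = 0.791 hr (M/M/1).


W = 1/(μ−λ) ⇒ μ − λ = 1/W = 1/0.791 = 1.2642
μ = λ + 1/W = 8.73 + 1.2642 = 9.9942 per hr

Final: 9.9942 /hr


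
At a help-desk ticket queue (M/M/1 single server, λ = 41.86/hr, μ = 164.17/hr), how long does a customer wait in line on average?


ρ = 41.86/164.17 = 0.2550
Wq = ρ/(μ−λ) = 0.2550/(164.17 − 41.86) = 0.2550/122.31 = 0.002085 hr

Final: 0.002085 hr


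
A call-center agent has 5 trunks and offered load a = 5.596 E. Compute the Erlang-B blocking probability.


B(c,a) = (a^c/c!) / Σ_{k=0}^{c} a^k/k!
a^5/5! = 45.730640
Σ terms (k=0..5): 1.00000 + 5.59600 + 15.65761 + 29.20666 + 40.86011 + 45.73064 = 138.051021
B = 45.730640/138.051021 = 0.331259

Final: 0.331259


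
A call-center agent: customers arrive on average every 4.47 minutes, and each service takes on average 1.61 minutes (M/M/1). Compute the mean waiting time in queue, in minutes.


λ = 60/4.47 = 13.4228 /hr
μ = 60/1.61 = 37.2671 /hr
ρ = λ/μ = 13.4228/37.2671 = 0.3602
Wq = ρ/(μ−λ) = 0.3602/(37.2671−13.4228) = 0.01511 hr
In minutes: 0.01511·60 = 0.9063 min

Final: 0.9063 min


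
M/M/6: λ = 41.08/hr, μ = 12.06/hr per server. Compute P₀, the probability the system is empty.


a = λ/μ = 41.08/12.06 = 3.4063; ρ = a/c = 0.5677
Σ_{k=0}^{5} a^k/k! (terms k=0..5) = 1.00000 + 3.40630 + 5.80145 + 6.58716 + 5.60946 + 3.82150 = 26.22587
Tail: a^6/(6!(1−ρ)) = 1562.06378/(720·0.4323) = 5.01878
P₀ = 1/(26.22587 + 5.01878) = 1/31.24465 = 0.032005

Final: 0.032005


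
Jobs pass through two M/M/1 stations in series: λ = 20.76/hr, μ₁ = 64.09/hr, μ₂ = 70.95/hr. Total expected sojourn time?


Each node sees arrival rate λ = 20.76/hr (tandem ⇒ throughput preserved).
W₁ = 1/(μ₁−λ) = 1/(64.09−20.76) = 0.02308 hr
W₂ = 1/(μ₂−λ) = 1/(70.95−20.76) = 0.01992 hr
W_total = W₁ + W₂ = 0.02308 + 0.01992 = 0.04300 hr

Final: 0.04300 hr


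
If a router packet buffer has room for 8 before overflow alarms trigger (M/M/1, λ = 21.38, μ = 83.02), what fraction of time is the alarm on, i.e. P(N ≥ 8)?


ρ = 21.38/83.02 = 0.2575
P(N ≥ n) = ρ^n = 0.2575^8 = 0.00001935

Final: 0.00001935


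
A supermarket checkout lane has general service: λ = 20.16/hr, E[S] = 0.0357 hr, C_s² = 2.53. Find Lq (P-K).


ρ = λ·E[S] = 20.16·0.0357 = 0.7197
Lq = ρ²(1+C_s²)/(2(1−ρ)) = 0.5180·(1+2.53)/(2·0.2803)
= 0.5180·3.5300/0.5606 = 3.26180

Final: 3.26180


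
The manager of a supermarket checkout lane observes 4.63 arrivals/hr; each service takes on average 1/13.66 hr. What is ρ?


ρ = λ/μ = 4.63/13.66 = 0.3389

Final: 0.3389


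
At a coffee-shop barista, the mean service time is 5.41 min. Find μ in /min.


μ = 1/(service time) in consistent units.
1 minute = 1 min, so μ = 1/5.41 = 0.1848 per minute

Final: 0.1848 /min


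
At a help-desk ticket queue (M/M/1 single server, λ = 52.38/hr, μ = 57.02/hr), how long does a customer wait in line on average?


ρ = 52.38/57.02 = 0.9186
Wq = ρ/(μ−λ) = 0.9186/(57.02 − 52.38) = 0.9186/4.64 = 0.1980 hr

Final: 0.1980 hr


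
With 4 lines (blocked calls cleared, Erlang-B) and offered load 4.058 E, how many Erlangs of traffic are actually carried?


B(4,4.058) = 0.316248 (Erlang-B)
Carried load = a(1 − B) = 4.058·(1 − 0.316248) = 4.058·0.683752 = 2.7747 E

Final: 2.7747 Erlangs


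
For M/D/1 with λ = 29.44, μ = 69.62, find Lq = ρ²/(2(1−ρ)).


ρ = 29.44/69.62 = 0.4229
M/D/1: Lq = ρ²/(2(1−ρ)) = 0.1788/(2·0.5771) = 0.15492

Final: 0.15492


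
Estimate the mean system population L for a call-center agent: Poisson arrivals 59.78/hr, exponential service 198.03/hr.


ρ = λ/μ = 59.78/198.03 = 0.3019
L = ρ/(1−ρ) = 0.3019/(1 − 0.3019) = 0.3019/0.6981 = 0.4324

Final: 0.4324


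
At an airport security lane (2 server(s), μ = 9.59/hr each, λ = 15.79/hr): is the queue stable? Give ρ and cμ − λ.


Total capacity cμ = 2·9.59 = 19.18/hr
ρ = λ/(cμ) = 15.79/19.18 = 0.8233
Stable ⇔ ρ < 1: YES
Spare capacity = cμ − λ = 19.18 − 15.79 = 3.39/hr

Final: ρ = 0.8233; stable; margin = 3.39/hr


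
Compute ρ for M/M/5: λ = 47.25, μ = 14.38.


ρ = λ/(cμ) = 47.25/(5·14.38) = 47.25/71.90 = 0.6572

Final: 0.6572


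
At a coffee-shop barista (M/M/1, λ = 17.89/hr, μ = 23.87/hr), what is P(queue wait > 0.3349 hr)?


ρ = 17.89/23.87 = 0.7495
P(Wq > t) = ρ·e^{−(μ−λ)t} = 0.7495·e^{−2.0027}
= 0.7495·0.134970 = 0.101157

Final: 0.101157


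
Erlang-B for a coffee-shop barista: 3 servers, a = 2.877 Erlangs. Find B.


B(c,a) = (a^c/c!) / Σ_{k=0}^{c} a^k/k!
a^3/3! = 3.968883
Σ terms (k=0..3): 1.00000 + 2.87700 + 4.13856 + 3.96888 = 11.984448
B = 3.968883/11.984448 = 0.331169

Final: 0.331169


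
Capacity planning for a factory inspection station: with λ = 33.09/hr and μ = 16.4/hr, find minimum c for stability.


Stability requires cμ > λ ⇔ c > λ/μ.
λ/μ = 33.09/16.4 = 2.0177
Minimum integer c = ⌊2.0177⌋ + 1 = 3
Check: 3·16.4 = 49.20 > 33.09, while 2·16.4 = 32.80 ≤ 33.09

Final: 3 servers


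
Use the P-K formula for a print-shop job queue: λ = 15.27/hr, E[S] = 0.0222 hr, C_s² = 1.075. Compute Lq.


ρ = λ·E[S] = 15.27·0.0222 = 0.3390
Lq = ρ²(1+C_s²)/(2(1−ρ)) = 0.1149·(1+1.075)/(2·0.6610)
= 0.1149·2.0750/1.3220 = 0.18037

Final: 0.18037


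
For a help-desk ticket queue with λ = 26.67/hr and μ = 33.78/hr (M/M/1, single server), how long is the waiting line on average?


ρ = 26.67/33.78 = 0.7895
Lq = ρ²/(1−ρ) = 0.6233/0.2105 = 2.9615

Final: 2.9615


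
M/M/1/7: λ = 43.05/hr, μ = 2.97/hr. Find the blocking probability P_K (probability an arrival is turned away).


ρ = λ/μ = 43.05/2.97 = 14.4949
P_K = (1−ρ)ρ^K/(1−ρ^(K+1)) = (-13.4949·134436422.006701)/(1 − 1948649147.268853)
= -1814212725.262152/-1948649146.268853 = 0.931010

Final: 0.931010


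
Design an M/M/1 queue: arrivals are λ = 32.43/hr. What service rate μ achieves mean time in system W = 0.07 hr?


W = 1/(μ−λ) ⇒ μ − λ = 1/W = 1/0.07 = 14.2857
μ = λ + 1/W = 32.43 + 14.2857 = 46.7157 per hr

Final: 46.7157 /hr


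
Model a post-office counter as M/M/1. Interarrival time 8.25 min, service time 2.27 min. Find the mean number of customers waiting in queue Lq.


λ = 60/8.25 = 7.2727 /hr
μ = 60/2.27 = 26.4317 /hr
ρ = λ/μ = 7.2727/26.4317 = 0.2752
Lq = ρ²/(1−ρ) = 0.07571/0.7248 = 0.1044

Final: 0.1044


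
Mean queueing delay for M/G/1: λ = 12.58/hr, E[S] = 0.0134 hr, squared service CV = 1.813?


ρ = λ·E[S] = 12.58·0.0134 = 0.1686
E[S²] = E[S]²(1+C_s²) = 0.0134²·(1+1.813) = 0.0005051
Wq = λ·E[S²]/(2(1−ρ)) = 12.58·0.0005051/(2·0.8314) = 0.003821 hr

Final: 0.003821 hr


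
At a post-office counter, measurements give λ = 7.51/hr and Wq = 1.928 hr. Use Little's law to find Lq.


Lq = λWq = 7.51·1.928 = 14.4793

Final: 14.4793


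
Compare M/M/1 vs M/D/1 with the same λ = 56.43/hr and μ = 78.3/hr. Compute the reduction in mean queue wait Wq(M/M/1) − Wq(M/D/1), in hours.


ρ = 56.43/78.3 = 0.7207
Wq(M/M/1) = ρ/(μ−λ) = 0.7207/21.87 = 0.03295 hr
Wq(M/D/1) = ρ/(2(μ−λ)) = 0.01648 hr
Savings = 0.03295 − 0.01648 = 0.01648 hr

Final: 0.01648 hr


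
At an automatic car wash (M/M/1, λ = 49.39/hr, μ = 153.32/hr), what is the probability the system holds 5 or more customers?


ρ = 49.39/153.32 = 0.3221
P(N ≥ n) = ρ^n = 0.3221^5 = 0.003469

Final: 0.003469


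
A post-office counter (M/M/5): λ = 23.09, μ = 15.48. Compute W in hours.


a = 1.4916; ρ = 0.2983; P₀ = 0.224664
Lq = P₀·a^c·ρ/(c!(1−ρ)²) = 0.008376
Wq = Lq/λ = 0.008376/23.09 = 0.0003627 hr
W = Wq + 1/μ = 0.0003627 + 0.06460 = 0.06496 hr

Final: 0.06496 hr


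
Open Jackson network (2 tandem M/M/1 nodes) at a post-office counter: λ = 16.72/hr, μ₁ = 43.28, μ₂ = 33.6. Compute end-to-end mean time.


Each node sees arrival rate λ = 16.72/hr (tandem ⇒ throughput preserved).
W₁ = 1/(μ₁−λ) = 1/(43.28−16.72) = 0.03765 hr
W₂ = 1/(μ₂−λ) = 1/(33.6−16.72) = 0.05924 hr
W_total = W₁ + W₂ = 0.03765 + 0.05924 = 0.09689 hr

Final: 0.09689 hr


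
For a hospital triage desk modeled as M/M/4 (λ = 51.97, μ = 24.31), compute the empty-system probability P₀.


a = λ/μ = 51.97/24.31 = 2.1378; ρ = a/c = 0.5345
Σ_{k=0}^{3} a^k/k! (terms k=0..3) = 1.00000 + 2.13780 + 2.28510 + 1.62837 = 7.05127
Tail: a^4/(4!(1−ρ)) = 20.88676/(24·0.4655) = 1.86937
P₀ = 1/(7.05127 + 1.86937) = 1/8.92064 = 0.112100

Final: 0.112100


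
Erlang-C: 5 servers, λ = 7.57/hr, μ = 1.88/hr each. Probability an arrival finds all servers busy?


a = λ/μ = 4.0266; ρ = a/5 = 0.8053
P₀ = 0.012457 (from M/M/c formula)
C(c,a) = [a^c/(c!(1−ρ))]·P₀ = [1058.49827/(120·0.1947)]·0.012457
= 45.30912·0.012457 = 0.564413

Final: 0.564413


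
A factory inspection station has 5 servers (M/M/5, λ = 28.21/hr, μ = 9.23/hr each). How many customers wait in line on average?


a = λ/μ = 3.0563; ρ = a/5 = 0.6113
P₀ = 0.043786
Lq = P₀·a^c·ρ / (c!·(1−ρ)²) = 0.043786·266.69012·0.6113/(120·0.15111)
= 0.39364

Final: 0.39364


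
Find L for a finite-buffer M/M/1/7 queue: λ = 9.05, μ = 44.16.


ρ = 9.05/44.16 = 0.2049
L = ρ[1 − (K+1)ρ^K + Kρ^(K+1)] / [(1−ρ)(1−ρ^(K+1))]
Numerator: 0.2049·(1 − 8·0.00001518 + 7·0.000003111) = 0.204916
Denominator: (0.7951)·(0.999997) = 0.795061
L = 0.204916/0.795061 = 0.2577

Final: 0.2577


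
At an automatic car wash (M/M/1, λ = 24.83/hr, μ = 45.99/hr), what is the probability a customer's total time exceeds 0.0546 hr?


W ~ Exponential(μ−λ) for M/M/1.
μ − λ = 45.99 − 24.83 = 21.1600
P(W > t) = e^{−(μ−λ)t} = e^{−1.1553} = 0.314952

Final: 0.314952


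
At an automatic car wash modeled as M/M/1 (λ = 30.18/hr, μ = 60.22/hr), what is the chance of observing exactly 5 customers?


ρ = 30.18/60.22 = 0.5012
P_n = (1−ρ)·ρ^n = (1 − 0.5012)·0.5012^5 = 0.4988·0.031615 = 0.015771

Final: 0.015771


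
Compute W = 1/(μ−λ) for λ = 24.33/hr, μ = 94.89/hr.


W = 1/(μ−λ) = 1/(94.89 − 24.33) = 1/70.56 = 0.01417 hr

Final: 0.01417 hr


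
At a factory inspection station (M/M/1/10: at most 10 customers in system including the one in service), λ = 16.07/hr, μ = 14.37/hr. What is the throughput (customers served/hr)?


ρ = 1.1183; P_K = (1−ρ)ρ^10/(1−ρ^11) = 0.149483
λ_eff = λ(1 − P_K) = 16.07·(1 − 0.149483) = 16.07·0.850517 = 13.6678 /hr

Final: 13.6678 /hr


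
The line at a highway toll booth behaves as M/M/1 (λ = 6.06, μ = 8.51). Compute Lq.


ρ = 6.06/8.51 = 0.7121
Lq = ρ²/(1−ρ) = 0.5071/0.2879 = 1.7614

Final: 1.7614


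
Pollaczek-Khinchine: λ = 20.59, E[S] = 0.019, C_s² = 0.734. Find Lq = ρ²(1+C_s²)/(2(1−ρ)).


ρ = λ·E[S] = 20.59·0.019 = 0.3912
Lq = ρ²(1+C_s²)/(2(1−ρ)) = 0.1530·(1+0.734)/(2·0.6088)
= 0.1530·1.7340/1.2176 = 0.21796

Final: 0.21796


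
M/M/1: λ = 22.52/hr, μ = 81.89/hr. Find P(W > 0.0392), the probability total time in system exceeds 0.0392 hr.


W ~ Exponential(μ−λ) for M/M/1.
μ − λ = 81.89 − 22.52 = 59.3700
P(W > t) = e^{−(μ−λ)t} = e^{−2.3273} = 0.097558

Final: 0.097558


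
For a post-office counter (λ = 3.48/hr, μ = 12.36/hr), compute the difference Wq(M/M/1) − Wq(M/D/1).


ρ = 3.48/12.36 = 0.2816
Wq(M/M/1) = ρ/(μ−λ) = 0.2816/8.88 = 0.03171 hr
Wq(M/D/1) = ρ/(2(μ−λ)) = 0.01585 hr
Savings = 0.03171 − 0.01585 = 0.01585 hr

Final: 0.01585 hr


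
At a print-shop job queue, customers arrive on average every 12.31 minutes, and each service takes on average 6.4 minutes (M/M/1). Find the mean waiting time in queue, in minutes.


λ = 60/12.31 = 4.8741 /hr
μ = 60/6.4 = 9.3750 /hr
ρ = λ/μ = 4.8741/9.3750 = 0.5199
Wq = ρ/(μ−λ) = 0.5199/(9.3750−4.8741) = 0.11551 hr
In minutes: 0.11551·60 = 6.931 min

Final: 6.931 min


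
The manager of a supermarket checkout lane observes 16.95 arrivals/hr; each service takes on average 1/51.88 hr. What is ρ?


ρ = λ/μ = 16.95/51.88 = 0.3267

Final: 0.3267


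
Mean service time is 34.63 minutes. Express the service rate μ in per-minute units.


μ = 1/(service time) in consistent units.
1 minute = 1 min, so μ = 1/34.63 = 0.02888 per minute

Final: 0.02888 /min


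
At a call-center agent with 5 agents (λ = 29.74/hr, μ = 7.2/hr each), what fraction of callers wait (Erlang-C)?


a = λ/μ = 4.1306; ρ = a/5 = 0.8261
P₀ = 0.010509 (from M/M/c formula)
C(c,a) = [a^c/(c!(1−ρ))]·P₀ = [1202.38165/(120·0.1739)]·0.010509
= 57.62212·0.010509 = 0.605542

Final: 0.605542


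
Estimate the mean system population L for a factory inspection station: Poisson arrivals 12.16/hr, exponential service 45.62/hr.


ρ = λ/μ = 12.16/45.62 = 0.2665
L = ρ/(1−ρ) = 0.2665/(1 − 0.2665) = 0.2665/0.7335 = 0.3634

Final: 0.3634


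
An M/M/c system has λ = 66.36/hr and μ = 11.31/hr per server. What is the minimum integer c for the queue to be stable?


Stability requires cμ > λ ⇔ c > λ/μ.
λ/μ = 66.36/11.31 = 5.8674
Minimum integer c = ⌊5.8674⌋ + 1 = 6
Check: 6·11.31 = 67.86 > 66.36, while 5·11.31 = 56.55 ≤ 66.36

Final: 6 servers


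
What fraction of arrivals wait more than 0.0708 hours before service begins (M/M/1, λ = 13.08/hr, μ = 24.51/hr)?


ρ = 13.08/24.51 = 0.5337
P(Wq > t) = ρ·e^{−(μ−λ)t} = 0.5337·e^{−0.8092}
= 0.5337·0.445195 = 0.237582

Final: 0.237582


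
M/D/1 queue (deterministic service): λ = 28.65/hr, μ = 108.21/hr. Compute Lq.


ρ = 28.65/108.21 = 0.2648
M/D/1: Lq = ρ²/(2(1−ρ)) = 0.07010/(2·0.7352) = 0.04767

Final: 0.04767


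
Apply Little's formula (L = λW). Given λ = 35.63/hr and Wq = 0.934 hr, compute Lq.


Lq = λWq = 35.63·0.934 = 33.2784

Final: 33.2784


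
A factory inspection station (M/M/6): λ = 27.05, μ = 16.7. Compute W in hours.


a = 1.6198; ρ = 0.2700; P₀ = 0.197866
Lq = P₀·a^c·ρ/(c!(1−ρ)²) = 0.002514
Wq = Lq/λ = 0.002514/27.05 = 0.00009294 hr
W = Wq + 1/μ = 0.00009294 + 0.05988 = 0.05997 hr

Final: 0.05997 hr


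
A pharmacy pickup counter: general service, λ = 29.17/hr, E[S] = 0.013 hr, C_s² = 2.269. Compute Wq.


ρ = λ·E[S] = 29.17·0.013 = 0.3792
E[S²] = E[S]²(1+C_s²) = 0.013²·(1+2.269) = 0.0005525
Wq = λ·E[S²]/(2(1−ρ)) = 29.17·0.0005525/(2·0.6208) = 0.01298 hr

Final: 0.01298 hr


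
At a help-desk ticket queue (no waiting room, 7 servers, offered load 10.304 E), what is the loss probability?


B(c,a) = (a^c/c!) / Σ_{k=0}^{c} a^k/k!
a^7/7! = 2446.867281
Σ terms (k=0..7): 1.00000 + 10.30400 + 53.08621 + 182.33343 + 469.69091 + 967.93903 + 1662.27397 + 2446.86728 = 5793.494833
B = 2446.867281/5793.494833 = 0.422347

Final: 0.422347


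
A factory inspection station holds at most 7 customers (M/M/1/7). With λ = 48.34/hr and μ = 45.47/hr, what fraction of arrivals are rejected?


ρ = λ/μ = 48.34/45.47 = 1.0631
P_K = (1−ρ)ρ^K/(1−ρ^(K+1)) = (-0.06312·1.534871)/(1 − 1.631750)
= -0.096879/-0.631750 = 0.153350

Final: 0.153350


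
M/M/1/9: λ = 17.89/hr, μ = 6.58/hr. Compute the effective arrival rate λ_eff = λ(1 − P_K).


ρ = 2.7188; P_K = (1−ρ)ρ^9/(1−ρ^10) = 0.632225
λ_eff = λ(1 − P_K) = 17.89·(1 − 0.632225) = 17.89·0.367775 = 6.5795 /hr

Final: 6.5795 /hr


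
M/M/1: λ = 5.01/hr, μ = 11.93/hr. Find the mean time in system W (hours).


W = 1/(μ−λ) = 1/(11.93 − 5.01) = 1/6.92 = 0.1445 hr

Final: 0.1445 hr


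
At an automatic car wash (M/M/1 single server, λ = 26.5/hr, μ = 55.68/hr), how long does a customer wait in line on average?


ρ = 26.5/55.68 = 0.4759
Wq = ρ/(μ−λ) = 0.4759/(55.68 − 26.5) = 0.4759/29.18 = 0.01631 hr

Final: 0.01631 hr


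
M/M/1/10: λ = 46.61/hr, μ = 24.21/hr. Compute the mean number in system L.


ρ = 46.61/24.21 = 1.9252
L = ρ[1 − (K+1)ρ^K + Kρ^(K+1)] / [(1−ρ)(1−ρ^(K+1))]
Numerator: 1.9252·(1 − 11·699.589262 + 10·1346.875486) = 11116.846892
Denominator: (-0.9252)·(-1345.875486) = 1245.254476
L = 11116.846892/1245.254476 = 8.9274

Final: 8.9274


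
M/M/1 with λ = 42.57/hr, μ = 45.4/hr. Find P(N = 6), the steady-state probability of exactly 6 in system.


ρ = 42.57/45.4 = 0.9377
P_n = (1−ρ)·ρ^n = (1 − 0.9377)·0.9377^6 = 0.06233·0.679652 = 0.042366

Final: 0.042366


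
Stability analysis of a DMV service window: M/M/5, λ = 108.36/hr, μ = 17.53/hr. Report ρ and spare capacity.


Total capacity cμ = 5·17.53 = 87.65/hr
ρ = λ/(cμ) = 108.36/87.65 = 1.2363
Stable ⇔ ρ < 1: NO
Spare capacity = cμ − λ = 87.65 − 108.36 = -20.71/hr

Final: ρ = 1.2363; unstable; margin = -20.71/hr


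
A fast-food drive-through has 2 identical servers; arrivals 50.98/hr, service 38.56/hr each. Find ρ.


ρ = λ/(cμ) = 50.98/(2·38.56) = 50.98/77.12 = 0.6610

Final: 0.6610


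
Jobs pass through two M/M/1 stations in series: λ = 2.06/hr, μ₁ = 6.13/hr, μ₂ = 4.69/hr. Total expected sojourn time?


Each node sees arrival rate λ = 2.06/hr (tandem ⇒ throughput preserved).
W₁ = 1/(μ₁−λ) = 1/(6.13−2.06) = 0.24570 hr
W₂ = 1/(μ₂−λ) = 1/(4.69−2.06) = 0.38023 hr
W_total = W₁ + W₂ = 0.24570 + 0.38023 = 0.62593 hr

Final: 0.62593 hr


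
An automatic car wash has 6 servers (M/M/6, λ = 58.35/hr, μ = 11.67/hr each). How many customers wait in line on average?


a = λ/μ = 5.0000; ρ = a/6 = 0.8333
P₀ = 0.004512
Lq = P₀·a^c·ρ / (c!·(1−ρ)²) = 0.004512·15625.00000·0.8333/(720·0.02778)
= 2.93758

Final: 2.93758


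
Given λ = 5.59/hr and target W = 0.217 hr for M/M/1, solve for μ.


W = 1/(μ−λ) ⇒ μ − λ = 1/W = 1/0.217 = 4.6083
μ = λ + 1/W = 5.59 + 4.6083 = 10.1983 per hr

Final: 10.1983 /hr


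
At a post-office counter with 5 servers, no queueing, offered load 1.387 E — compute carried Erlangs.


B(5,1.387) = 0.010719 (Erlang-B)
Carried load = a(1 − B) = 1.387·(1 − 0.010719) = 1.387·0.989281 = 1.3721 E

Final: 1.3721 Erlangs


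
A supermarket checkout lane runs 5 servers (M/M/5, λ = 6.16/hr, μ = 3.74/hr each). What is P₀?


a = λ/μ = 6.16/3.74 = 1.6471; ρ = a/c = 0.3294
Σ_{k=0}^{4} a^k/k! (terms k=0..4) = 1.00000 + 1.64706 + 1.35640 + 0.74469 + 0.30664 = 5.05479
Tail: a^5/(5!(1−ρ)) = 12.12120/(120·0.6706) = 0.15063
P₀ = 1/(5.05479 + 0.15063) = 1/5.20542 = 0.192108

Final: 0.192108


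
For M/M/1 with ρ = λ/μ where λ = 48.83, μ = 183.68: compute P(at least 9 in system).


ρ = 48.83/183.68 = 0.2658
P(N ≥ n) = ρ^n = 0.2658^9 = 0.000006632

Final: 0.000006632


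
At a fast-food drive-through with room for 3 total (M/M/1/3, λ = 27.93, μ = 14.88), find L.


ρ = 27.93/14.88 = 1.8770
L = ρ[1 − (K+1)ρ^K + Kρ^(K+1)] / [(1−ρ)(1−ρ^(K+1))]
Numerator: 1.8770·(1 − 4·6.613084 + 3·12.412865) = 22.122999
Denominator: (-0.8770)·(-11.412865) = 10.009266
L = 22.122999/10.009266 = 2.2103

Final: 2.2103


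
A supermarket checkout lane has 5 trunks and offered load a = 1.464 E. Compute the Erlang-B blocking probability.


B(c,a) = (a^c/c!) / Σ_{k=0}^{c} a^k/k!
a^5/5! = 0.056043
Σ terms (k=0..5): 1.00000 + 1.46400 + 1.07165 + 0.52296 + 0.19140 + 0.05604 = 4.306060
B = 0.056043/4.306060 = 0.013015

Final: 0.013015


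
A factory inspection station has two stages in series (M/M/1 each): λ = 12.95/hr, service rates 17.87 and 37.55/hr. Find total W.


Each node sees arrival rate λ = 12.95/hr (tandem ⇒ throughput preserved).
W₁ = 1/(μ₁−λ) = 1/(17.87−12.95) = 0.20325 hr
W₂ = 1/(μ₂−λ) = 1/(37.55−12.95) = 0.04065 hr
W_total = W₁ + W₂ = 0.20325 + 0.04065 = 0.24390 hr

Final: 0.24390 hr


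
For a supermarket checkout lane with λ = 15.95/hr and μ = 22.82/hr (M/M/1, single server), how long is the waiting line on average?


ρ = 15.95/22.82 = 0.6989
Lq = ρ²/(1−ρ) = 0.4885/0.3011 = 1.6227

Final: 1.6227


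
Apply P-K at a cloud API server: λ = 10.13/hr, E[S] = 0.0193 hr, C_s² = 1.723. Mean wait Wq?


ρ = λ·E[S] = 10.13·0.0193 = 0.1955
E[S²] = E[S]²(1+C_s²) = 0.0193²·(1+1.723) = 0.001014
Wq = λ·E[S²]/(2(1−ρ)) = 10.13·0.001014/(2·0.8045) = 0.006386 hr

Final: 0.006386 hr


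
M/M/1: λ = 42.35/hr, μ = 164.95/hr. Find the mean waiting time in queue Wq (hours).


ρ = 42.35/164.95 = 0.2567
Wq = ρ/(μ−λ) = 0.2567/(164.95 − 42.35) = 0.2567/122.60 = 0.002094 hr

Final: 0.002094 hr


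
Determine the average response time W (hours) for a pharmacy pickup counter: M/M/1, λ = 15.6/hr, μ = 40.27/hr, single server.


W = 1/(μ−λ) = 1/(40.27 − 15.6) = 1/24.67 = 0.04054 hr

Final: 0.04054 hr


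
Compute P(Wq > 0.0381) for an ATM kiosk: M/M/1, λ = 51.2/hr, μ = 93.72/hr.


ρ = 51.2/93.72 = 0.5463
P(Wq > t) = ρ·e^{−(μ−λ)t} = 0.5463·e^{−1.6200}
= 0.5463·0.197896 = 0.108112

Final: 0.108112


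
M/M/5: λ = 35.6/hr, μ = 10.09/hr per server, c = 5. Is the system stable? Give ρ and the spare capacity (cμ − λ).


Total capacity cμ = 5·10.09 = 50.45/hr
ρ = λ/(cμ) = 35.6/50.45 = 0.7056
Stable ⇔ ρ < 1: YES
Spare capacity = cμ − λ = 50.45 − 35.6 = 14.85/hr

Final: ρ = 0.7056; stable; margin = 14.85/hr


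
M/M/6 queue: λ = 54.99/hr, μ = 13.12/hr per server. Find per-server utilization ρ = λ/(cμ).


ρ = λ/(cμ) = 54.99/(6·13.12) = 54.99/78.72 = 0.6986

Final: 0.6986


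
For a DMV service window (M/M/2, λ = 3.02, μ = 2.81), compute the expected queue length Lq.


a = λ/μ = 1.0747; ρ = a/2 = 0.5374
P₀ = 0.300926
Lq = P₀·a^c·ρ / (c!·(1−ρ)²) = 0.300926·1.15505·0.5374/(2·0.21403)
= 0.43634

Final: 0.43634


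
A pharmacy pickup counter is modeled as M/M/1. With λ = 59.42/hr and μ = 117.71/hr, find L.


ρ = λ/μ = 59.42/117.71 = 0.5048
L = ρ/(1−ρ) = 0.5048/(1 − 0.5048) = 0.5048/0.4952 = 1.0194

Final: 1.0194


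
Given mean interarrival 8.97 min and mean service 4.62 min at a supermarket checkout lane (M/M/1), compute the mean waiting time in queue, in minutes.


λ = 60/8.97 = 6.6890 /hr
μ = 60/4.62 = 12.9870 /hr
ρ = λ/μ = 6.6890/12.9870 = 0.5151
Wq = ρ/(μ−λ) = 0.5151/(12.9870−6.6890) = 0.08178 hr
In minutes: 0.08178·60 = 4.907 min

Final: 4.907 min


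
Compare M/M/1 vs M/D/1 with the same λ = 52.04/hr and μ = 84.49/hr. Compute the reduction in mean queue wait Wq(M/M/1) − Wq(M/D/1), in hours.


ρ = 52.04/84.49 = 0.6159
Wq(M/M/1) = ρ/(μ−λ) = 0.6159/32.45 = 0.01898 hr
Wq(M/D/1) = ρ/(2(μ−λ)) = 0.009490 hr
Savings = 0.01898 − 0.009490 = 0.009490 hr

Final: 0.009490 hr


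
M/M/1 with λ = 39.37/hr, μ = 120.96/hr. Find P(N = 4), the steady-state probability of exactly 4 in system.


ρ = 39.37/120.96 = 0.3255
P_n = (1−ρ)·ρ^n = (1 − 0.3255)·0.3255^4 = 0.6745·0.011223 = 0.007570

Final: 0.007570


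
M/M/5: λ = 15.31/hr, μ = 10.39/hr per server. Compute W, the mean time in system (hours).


a = 1.4735; ρ = 0.2947; P₀ = 0.228783
Lq = P₀·a^c·ρ/(c!(1−ρ)²) = 0.007847
Wq = Lq/λ = 0.007847/15.31 = 0.0005125 hr
W = Wq + 1/μ = 0.0005125 + 0.09625 = 0.09676 hr

Final: 0.09676 hr


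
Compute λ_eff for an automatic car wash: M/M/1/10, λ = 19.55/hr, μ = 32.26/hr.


ρ = 0.6060; P_K = (1−ρ)ρ^10/(1−ρ^11) = 0.002643
λ_eff = λ(1 − P_K) = 19.55·(1 − 0.002643) = 19.55·0.997357 = 19.4983 /hr

Final: 19.4983 /hr


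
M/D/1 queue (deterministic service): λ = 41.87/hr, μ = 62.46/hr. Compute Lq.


ρ = 41.87/62.46 = 0.6703
M/D/1: Lq = ρ²/(2(1−ρ)) = 0.4494/(2·0.3297) = 0.68158

Final: 0.68158


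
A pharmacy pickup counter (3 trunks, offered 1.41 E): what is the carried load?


B(3,1.41) = 0.120685 (Erlang-B)
Carried load = a(1 − B) = 1.41·(1 − 0.120685) = 1.41·0.879315 = 1.2398 E

Final: 1.2398 Erlangs


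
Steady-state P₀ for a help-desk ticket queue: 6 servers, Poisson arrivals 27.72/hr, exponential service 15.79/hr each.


a = λ/μ = 27.72/15.79 = 1.7555; ρ = a/c = 0.2926
Σ_{k=0}^{5} a^k/k! (terms k=0..5) = 1.00000 + 1.75554 + 1.54096 + 0.90174 + 0.39576 + 0.13896 = 5.73296
Tail: a^6/(6!(1−ρ)) = 29.27296/(720·0.7074) = 0.05747
P₀ = 1/(5.73296 + 0.05747) = 1/5.79043 = 0.172699

Final: 0.172699


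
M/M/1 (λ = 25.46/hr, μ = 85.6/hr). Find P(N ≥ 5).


ρ = 25.46/85.6 = 0.2974
P(N ≥ n) = ρ^n = 0.2974^5 = 0.002328

Final: 0.002328


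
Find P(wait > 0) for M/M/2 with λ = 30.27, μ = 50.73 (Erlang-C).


a = λ/μ = 0.5967; ρ = a/2 = 0.2983
P₀ = 0.540424 (from M/M/c formula)
C(c,a) = [a^c/(c!(1−ρ))]·P₀ = [0.35604/(2·0.7017)]·0.540424
= 0.25371·0.540424 = 0.137112

Final: 0.137112


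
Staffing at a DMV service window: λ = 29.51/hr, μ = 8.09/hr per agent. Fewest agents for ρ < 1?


Stability requires cμ > λ ⇔ c > λ/μ.
λ/μ = 29.51/8.09 = 3.6477
Minimum integer c = ⌊3.6477⌋ + 1 = 4
Check: 4·8.09 = 32.36 > 29.51, while 3·8.09 = 24.27 ≤ 29.51

Final: 4 servers


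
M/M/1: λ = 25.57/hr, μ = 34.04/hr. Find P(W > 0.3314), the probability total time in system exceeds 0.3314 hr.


W ~ Exponential(μ−λ) for M/M/1.
μ − λ = 34.04 − 25.57 = 8.4700
P(W > t) = e^{−(μ−λ)t} = e^{−2.8070} = 0.060388

Final: 0.060388


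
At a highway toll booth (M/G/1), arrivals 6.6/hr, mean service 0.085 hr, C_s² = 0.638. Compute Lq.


ρ = λ·E[S] = 6.6·0.085 = 0.5610
Lq = ρ²(1+C_s²)/(2(1−ρ)) = 0.3147·(1+0.638)/(2·0.4390)
= 0.3147·1.6380/0.8780 = 0.58714

Final: 0.58714


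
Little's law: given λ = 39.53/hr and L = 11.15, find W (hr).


W = L/λ = 11.15/39.53 = 0.2821 hr

Final: 0.2821 hr


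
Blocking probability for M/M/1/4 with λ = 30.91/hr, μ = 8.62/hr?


ρ = λ/μ = 30.91/8.62 = 3.5858
P_K = (1−ρ)ρ^K/(1−ρ^(K+1)) = (-2.5858·165.335821)/(1 − 592.868937)
= -427.533116/-591.868937 = 0.722344

Final: 0.722344


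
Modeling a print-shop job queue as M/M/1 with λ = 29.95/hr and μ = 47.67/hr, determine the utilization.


ρ = λ/μ = 29.95/47.67 = 0.6283

Final: 0.6283


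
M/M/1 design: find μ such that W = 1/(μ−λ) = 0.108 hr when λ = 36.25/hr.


W = 1/(μ−λ) ⇒ μ − λ = 1/W = 1/0.108 = 9.2593
μ = λ + 1/W = 36.25 + 9.2593 = 45.5093 per hr

Final: 45.5093 /hr


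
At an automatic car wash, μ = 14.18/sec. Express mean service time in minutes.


Mean service time = 1/μ = 1/14.18 second = 0.07052 second
In minutes: 0.07052 × 0.0166667 = 0.001175 min

Final: 0.001175 min


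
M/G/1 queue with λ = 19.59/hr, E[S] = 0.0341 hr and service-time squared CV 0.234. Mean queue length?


ρ = λ·E[S] = 19.59·0.0341 = 0.6680
Lq = ρ²(1+C_s²)/(2(1−ρ)) = 0.4462·(1+0.234)/(2·0.3320)
= 0.4462·1.2340/0.6640 = 0.82937

Final: 0.82937


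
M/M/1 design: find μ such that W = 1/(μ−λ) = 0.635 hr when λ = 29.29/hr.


W = 1/(μ−λ) ⇒ μ − λ = 1/W = 1/0.635 = 1.5748
μ = λ + 1/W = 29.29 + 1.5748 = 30.8648 per hr

Final: 30.8648 /hr


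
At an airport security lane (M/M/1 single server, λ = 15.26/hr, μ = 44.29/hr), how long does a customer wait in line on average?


ρ = 15.26/44.29 = 0.3445
Wq = ρ/(μ−λ) = 0.3445/(44.29 − 15.26) = 0.3445/29.03 = 0.01187 hr

Final: 0.01187 hr


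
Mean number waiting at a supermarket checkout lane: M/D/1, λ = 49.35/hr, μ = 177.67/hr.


ρ = 49.35/177.67 = 0.2778
M/D/1: Lq = ρ²/(2(1−ρ)) = 0.07715/(2·0.7222) = 0.05341

Final: 0.05341


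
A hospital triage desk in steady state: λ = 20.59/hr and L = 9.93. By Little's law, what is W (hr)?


W = L/λ = 9.93/20.59 = 0.4823 hr

Final: 0.4823 hr


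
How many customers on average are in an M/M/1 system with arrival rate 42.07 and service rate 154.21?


ρ = λ/μ = 42.07/154.21 = 0.2728
L = ρ/(1−ρ) = 0.2728/(1 − 0.2728) = 0.2728/0.7272 = 0.3752

Final: 0.3752


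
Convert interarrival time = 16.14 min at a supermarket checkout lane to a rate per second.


λ = 1/(interarrival time) in consistent units.
1 second = 0.0166667 min, so λ = 0.0166667/16.14 = 0.001033 per second

Final: 0.001033 /sec


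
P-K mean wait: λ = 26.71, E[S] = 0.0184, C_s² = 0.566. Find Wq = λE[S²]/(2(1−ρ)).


ρ = λ·E[S] = 26.71·0.0184 = 0.4915
E[S²] = E[S]²(1+C_s²) = 0.0184²·(1+0.566) = 0.0005302
Wq = λ·E[S²]/(2(1−ρ)) = 26.71·0.0005302/(2·0.5085) = 0.01392 hr

Final: 0.01392 hr


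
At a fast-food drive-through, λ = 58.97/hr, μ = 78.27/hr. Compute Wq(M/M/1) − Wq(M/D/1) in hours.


ρ = 58.97/78.27 = 0.7534
Wq(M/M/1) = ρ/(μ−λ) = 0.7534/19.30 = 0.03904 hr
Wq(M/D/1) = ρ/(2(μ−λ)) = 0.01952 hr
Savings = 0.03904 − 0.01952 = 0.01952 hr

Final: 0.01952 hr


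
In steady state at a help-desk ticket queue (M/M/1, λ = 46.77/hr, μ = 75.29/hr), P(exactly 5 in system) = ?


ρ = 46.77/75.29 = 0.6212
P_n = (1−ρ)·ρ^n = (1 − 0.6212)·0.6212^5 = 0.3788·0.092502 = 0.035040

Final: 0.035040


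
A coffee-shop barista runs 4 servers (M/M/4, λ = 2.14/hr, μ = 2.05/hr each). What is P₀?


a = λ/μ = 2.14/2.05 = 1.0439; ρ = a/c = 0.2610
Σ_{k=0}^{3} a^k/k! (terms k=0..3) = 1.00000 + 1.04390 + 0.54487 + 0.18960 = 2.77836
Tail: a^4/(4!(1−ρ)) = 1.18752/(24·0.7390) = 0.06695
P₀ = 1/(2.77836 + 0.06695) = 1/2.84532 = 0.351455

Final: 0.351455


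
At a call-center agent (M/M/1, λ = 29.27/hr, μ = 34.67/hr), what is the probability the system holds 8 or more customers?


ρ = 29.27/34.67 = 0.8442
P(N ≥ n) = ρ^n = 0.8442^8 = 0.258078

Final: 0.258078


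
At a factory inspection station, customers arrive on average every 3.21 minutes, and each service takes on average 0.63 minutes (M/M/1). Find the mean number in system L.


λ = 60/3.21 = 18.6916 /hr
μ = 60/0.63 = 95.2381 /hr
ρ = λ/μ = 18.6916/95.2381 = 0.1963
L = ρ/(1−ρ) = 0.1963/0.8037 = 0.2442

Final: 0.2442


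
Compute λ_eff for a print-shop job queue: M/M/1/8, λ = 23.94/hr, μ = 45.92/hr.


ρ = 0.5213; P_K = (1−ρ)ρ^8/(1−ρ^9) = 0.002620
λ_eff = λ(1 − P_K) = 23.94·(1 − 0.002620) = 23.94·0.997380 = 23.8773 /hr

Final: 23.8773 /hr


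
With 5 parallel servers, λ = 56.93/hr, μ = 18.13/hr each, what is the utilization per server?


ρ = λ/(cμ) = 56.93/(5·18.13) = 56.93/90.65 = 0.6280

Final: 0.6280


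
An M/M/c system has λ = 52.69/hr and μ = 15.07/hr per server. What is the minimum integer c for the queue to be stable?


Stability requires cμ > λ ⇔ c > λ/μ.
λ/μ = 52.69/15.07 = 3.4964
Minimum integer c = ⌊3.4964⌋ + 1 = 4
Check: 4·15.07 = 60.28 > 52.69, while 3·15.07 = 45.21 ≤ 52.69

Final: 4 servers


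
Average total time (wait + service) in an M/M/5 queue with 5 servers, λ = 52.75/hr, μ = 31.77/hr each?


a = 1.6604; ρ = 0.3321; P₀ = 0.189545
Lq = P₀·a^c·ρ/(c!(1−ρ)²) = 0.01484
Wq = Lq/λ = 0.01484/52.75 = 0.0002813 hr
W = Wq + 1/μ = 0.0002813 + 0.03148 = 0.03176 hr

Final: 0.03176 hr


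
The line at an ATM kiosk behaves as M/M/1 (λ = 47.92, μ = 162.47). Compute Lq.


ρ = 47.92/162.47 = 0.2949
Lq = ρ²/(1−ρ) = 0.08699/0.7051 = 0.1234

Final: 0.1234


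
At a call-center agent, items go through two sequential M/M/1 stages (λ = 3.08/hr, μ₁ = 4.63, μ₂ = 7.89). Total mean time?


Each node sees arrival rate λ = 3.08/hr (tandem ⇒ throughput preserved).
W₁ = 1/(μ₁−λ) = 1/(4.63−3.08) = 0.64516 hr
W₂ = 1/(μ₂−λ) = 1/(7.89−3.08) = 0.20790 hr
W_total = W₁ + W₂ = 0.64516 + 0.20790 = 0.85306 hr

Final: 0.85306 hr


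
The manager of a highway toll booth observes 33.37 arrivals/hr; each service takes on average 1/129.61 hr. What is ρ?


ρ = λ/μ = 33.37/129.61 = 0.2575

Final: 0.2575


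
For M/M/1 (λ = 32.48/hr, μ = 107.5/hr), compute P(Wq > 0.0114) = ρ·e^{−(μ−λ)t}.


ρ = 32.48/107.5 = 0.3021
P(Wq > t) = ρ·e^{−(μ−λ)t} = 0.3021·e^{−0.8552}
= 0.3021·0.425186 = 0.128466

Final: 0.128466


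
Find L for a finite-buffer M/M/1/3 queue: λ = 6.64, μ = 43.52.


ρ = 6.64/43.52 = 0.1526
L = ρ[1 − (K+1)ρ^K + Kρ^(K+1)] / [(1−ρ)(1−ρ^(K+1))]
Numerator: 0.1526·(1 − 4·0.003552 + 3·0.0005419) = 0.150654
Denominator: (0.8474)·(0.999458) = 0.846967
L = 0.150654/0.846967 = 0.1779

Final: 0.1779


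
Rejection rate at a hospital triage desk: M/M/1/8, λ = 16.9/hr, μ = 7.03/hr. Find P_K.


ρ = λ/μ = 16.9/7.03 = 2.4040
P_K = (1−ρ)ρ^K/(1−ρ^(K+1)) = (-1.4040·1115.452386)/(1 − 2681.528495)
= -1566.076109/-2680.528495 = 0.584242

Final: 0.584242


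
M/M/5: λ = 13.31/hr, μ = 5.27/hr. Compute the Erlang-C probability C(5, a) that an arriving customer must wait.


a = λ/μ = 2.5256; ρ = a/5 = 0.5051
P₀ = 0.077968 (from M/M/c formula)
C(c,a) = [a^c/(c!(1−ρ))]·P₀ = [102.76310/(120·0.4949)]·0.077968
= 1.73045·0.077968 = 0.134919

Final: 0.134919


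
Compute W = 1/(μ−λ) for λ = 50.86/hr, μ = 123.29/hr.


W = 1/(μ−λ) = 1/(123.29 − 50.86) = 1/72.43 = 0.01381 hr

Final: 0.01381 hr


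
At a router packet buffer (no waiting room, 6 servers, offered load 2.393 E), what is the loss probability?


B(c,a) = (a^c/c!) / Σ_{k=0}^{c} a^k/k!
a^6/6! = 0.260810
Σ terms (k=0..6): 1.00000 + 2.39300 + 2.86322 + 2.28390 + 1.36634 + 0.65393 + 0.26081 = 10.821207
B = 0.260810/10.821207 = 0.024102

Final: 0.024102


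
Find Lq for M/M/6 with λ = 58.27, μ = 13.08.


a = λ/μ = 4.4549; ρ = a/6 = 0.7425
P₀ = 0.009680
Lq = P₀·a^c·ρ / (c!·(1−ρ)²) = 0.009680·7816.70360·0.7425/(720·0.06632)
= 1.17664

Final: 1.17664


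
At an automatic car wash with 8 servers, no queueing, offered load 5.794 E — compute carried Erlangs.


B(8,5.794) = 0.110562 (Erlang-B)
Carried load = a(1 − B) = 5.794·(1 − 0.110562) = 5.794·0.889438 = 5.1534 E

Final: 5.1534 Erlangs


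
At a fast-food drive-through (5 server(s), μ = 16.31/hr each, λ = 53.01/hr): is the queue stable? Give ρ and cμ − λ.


Total capacity cμ = 5·16.31 = 81.55/hr
ρ = λ/(cμ) = 53.01/81.55 = 0.6500
Stable ⇔ ρ < 1: YES
Spare capacity = cμ − λ = 81.55 − 53.01 = 28.54/hr

Final: ρ = 0.6500; stable; margin = 28.54/hr


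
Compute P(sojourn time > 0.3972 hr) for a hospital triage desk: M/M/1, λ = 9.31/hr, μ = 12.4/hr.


W ~ Exponential(μ−λ) for M/M/1.
μ − λ = 12.4 − 9.31 = 3.0900
P(W > t) = e^{−(μ−λ)t} = e^{−1.2273} = 0.293069

Final: 0.293069


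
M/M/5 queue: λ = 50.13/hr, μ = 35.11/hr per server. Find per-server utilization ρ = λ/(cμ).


ρ = λ/(cμ) = 50.13/(5·35.11) = 50.13/175.55 = 0.2856

Final: 0.2856


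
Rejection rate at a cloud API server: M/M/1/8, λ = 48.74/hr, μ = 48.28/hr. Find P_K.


ρ = λ/μ = 48.74/48.28 = 1.0095
P_K = (1−ρ)ρ^K/(1−ρ^(K+1)) = (-0.009528·1.078813)/(1 − 1.089092)
= -0.010279/-0.089092 = 0.115372

Final: 0.115372


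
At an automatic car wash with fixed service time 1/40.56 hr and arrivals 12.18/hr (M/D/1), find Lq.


ρ = 12.18/40.56 = 0.3003
M/D/1: Lq = ρ²/(2(1−ρ)) = 0.09018/(2·0.6997) = 0.06444

Final: 0.06444


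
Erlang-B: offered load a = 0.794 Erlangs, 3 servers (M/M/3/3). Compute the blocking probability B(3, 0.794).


B(c,a) = (a^c/c!) / Σ_{k=0}^{c} a^k/k!
a^3/3! = 0.083428
Σ terms (k=0..3): 1.00000 + 0.79400 + 0.31522 + 0.08343 = 2.192646
B = 0.083428/2.192646 = 0.038049

Final: 0.038049


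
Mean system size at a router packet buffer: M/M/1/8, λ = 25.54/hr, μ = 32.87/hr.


ρ = 25.54/32.87 = 0.7770
L = ρ[1 − (K+1)ρ^K + Kρ^(K+1)] / [(1−ρ)(1−ρ^(K+1))]
Numerator: 0.7770·(1 − 9·0.132852 + 8·0.103226) = 0.489618
Denominator: (0.2230)·(0.896774) = 0.199980
L = 0.489618/0.199980 = 2.4483

Final: 2.4483


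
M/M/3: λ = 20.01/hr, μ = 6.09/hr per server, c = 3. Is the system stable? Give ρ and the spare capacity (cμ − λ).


Total capacity cμ = 3·6.09 = 18.27/hr
ρ = λ/(cμ) = 20.01/18.27 = 1.0952
Stable ⇔ ρ < 1: NO
Spare capacity = cμ − λ = 18.27 − 20.01 = -1.74/hr

Final: ρ = 1.0952; unstable; margin = -1.74/hr
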